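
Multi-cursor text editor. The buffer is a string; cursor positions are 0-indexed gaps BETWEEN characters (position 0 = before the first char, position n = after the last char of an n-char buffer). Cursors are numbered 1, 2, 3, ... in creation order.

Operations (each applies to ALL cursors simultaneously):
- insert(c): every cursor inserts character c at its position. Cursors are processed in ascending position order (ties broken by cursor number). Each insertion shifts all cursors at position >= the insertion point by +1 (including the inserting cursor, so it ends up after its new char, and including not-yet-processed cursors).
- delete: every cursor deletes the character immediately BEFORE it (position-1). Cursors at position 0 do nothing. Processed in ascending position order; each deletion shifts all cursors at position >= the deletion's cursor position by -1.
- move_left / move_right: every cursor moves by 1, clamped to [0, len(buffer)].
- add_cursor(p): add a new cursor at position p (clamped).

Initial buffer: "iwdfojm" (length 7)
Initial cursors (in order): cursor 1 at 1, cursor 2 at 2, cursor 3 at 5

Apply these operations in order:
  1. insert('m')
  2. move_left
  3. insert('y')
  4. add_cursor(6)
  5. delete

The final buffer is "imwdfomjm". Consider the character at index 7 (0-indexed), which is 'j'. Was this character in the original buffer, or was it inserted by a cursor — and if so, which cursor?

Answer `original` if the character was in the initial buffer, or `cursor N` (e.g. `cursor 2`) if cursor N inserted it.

Answer: original

Derivation:
After op 1 (insert('m')): buffer="imwmdfomjm" (len 10), cursors c1@2 c2@4 c3@8, authorship .1.2...3..
After op 2 (move_left): buffer="imwmdfomjm" (len 10), cursors c1@1 c2@3 c3@7, authorship .1.2...3..
After op 3 (insert('y')): buffer="iymwymdfoymjm" (len 13), cursors c1@2 c2@5 c3@10, authorship .11.22...33..
After op 4 (add_cursor(6)): buffer="iymwymdfoymjm" (len 13), cursors c1@2 c2@5 c4@6 c3@10, authorship .11.22...33..
After op 5 (delete): buffer="imwdfomjm" (len 9), cursors c1@1 c2@3 c4@3 c3@6, authorship .1....3..
Authorship (.=original, N=cursor N): . 1 . . . . 3 . .
Index 7: author = original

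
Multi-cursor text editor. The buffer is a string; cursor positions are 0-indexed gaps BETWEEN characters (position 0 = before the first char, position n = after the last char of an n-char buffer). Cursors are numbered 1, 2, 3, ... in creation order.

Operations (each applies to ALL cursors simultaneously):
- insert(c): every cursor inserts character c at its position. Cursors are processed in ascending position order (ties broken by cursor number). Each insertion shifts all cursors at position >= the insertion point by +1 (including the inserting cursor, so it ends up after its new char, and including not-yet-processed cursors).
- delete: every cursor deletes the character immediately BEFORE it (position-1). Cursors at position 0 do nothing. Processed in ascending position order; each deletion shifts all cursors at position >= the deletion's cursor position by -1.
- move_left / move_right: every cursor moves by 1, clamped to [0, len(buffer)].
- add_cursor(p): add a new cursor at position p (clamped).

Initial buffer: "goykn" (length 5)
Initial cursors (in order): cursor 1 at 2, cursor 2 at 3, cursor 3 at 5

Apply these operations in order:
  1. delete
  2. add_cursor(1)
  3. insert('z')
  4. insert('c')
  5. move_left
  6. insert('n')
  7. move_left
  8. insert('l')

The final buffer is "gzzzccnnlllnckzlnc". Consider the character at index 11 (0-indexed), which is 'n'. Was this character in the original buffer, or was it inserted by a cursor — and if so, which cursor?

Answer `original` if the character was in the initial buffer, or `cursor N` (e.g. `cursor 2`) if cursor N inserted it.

Answer: cursor 4

Derivation:
After op 1 (delete): buffer="gk" (len 2), cursors c1@1 c2@1 c3@2, authorship ..
After op 2 (add_cursor(1)): buffer="gk" (len 2), cursors c1@1 c2@1 c4@1 c3@2, authorship ..
After op 3 (insert('z')): buffer="gzzzkz" (len 6), cursors c1@4 c2@4 c4@4 c3@6, authorship .124.3
After op 4 (insert('c')): buffer="gzzzccckzc" (len 10), cursors c1@7 c2@7 c4@7 c3@10, authorship .124124.33
After op 5 (move_left): buffer="gzzzccckzc" (len 10), cursors c1@6 c2@6 c4@6 c3@9, authorship .124124.33
After op 6 (insert('n')): buffer="gzzzccnnnckznc" (len 14), cursors c1@9 c2@9 c4@9 c3@13, authorship .124121244.333
After op 7 (move_left): buffer="gzzzccnnnckznc" (len 14), cursors c1@8 c2@8 c4@8 c3@12, authorship .124121244.333
After op 8 (insert('l')): buffer="gzzzccnnlllnckzlnc" (len 18), cursors c1@11 c2@11 c4@11 c3@16, authorship .124121212444.3333
Authorship (.=original, N=cursor N): . 1 2 4 1 2 1 2 1 2 4 4 4 . 3 3 3 3
Index 11: author = 4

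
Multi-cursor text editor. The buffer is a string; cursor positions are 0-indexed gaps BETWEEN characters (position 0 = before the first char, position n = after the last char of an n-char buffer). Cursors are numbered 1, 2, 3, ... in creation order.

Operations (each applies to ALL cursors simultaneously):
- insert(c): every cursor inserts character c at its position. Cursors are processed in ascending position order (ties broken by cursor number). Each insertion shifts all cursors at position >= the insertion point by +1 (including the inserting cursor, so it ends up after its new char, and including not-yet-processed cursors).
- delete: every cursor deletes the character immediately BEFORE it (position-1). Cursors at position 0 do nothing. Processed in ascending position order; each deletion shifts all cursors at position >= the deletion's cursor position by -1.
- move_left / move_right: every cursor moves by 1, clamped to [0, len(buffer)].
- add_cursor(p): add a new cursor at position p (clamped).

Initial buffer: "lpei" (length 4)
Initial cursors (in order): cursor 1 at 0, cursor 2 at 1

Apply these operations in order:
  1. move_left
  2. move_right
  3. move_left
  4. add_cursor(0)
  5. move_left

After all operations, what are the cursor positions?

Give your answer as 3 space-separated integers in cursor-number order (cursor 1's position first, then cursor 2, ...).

After op 1 (move_left): buffer="lpei" (len 4), cursors c1@0 c2@0, authorship ....
After op 2 (move_right): buffer="lpei" (len 4), cursors c1@1 c2@1, authorship ....
After op 3 (move_left): buffer="lpei" (len 4), cursors c1@0 c2@0, authorship ....
After op 4 (add_cursor(0)): buffer="lpei" (len 4), cursors c1@0 c2@0 c3@0, authorship ....
After op 5 (move_left): buffer="lpei" (len 4), cursors c1@0 c2@0 c3@0, authorship ....

Answer: 0 0 0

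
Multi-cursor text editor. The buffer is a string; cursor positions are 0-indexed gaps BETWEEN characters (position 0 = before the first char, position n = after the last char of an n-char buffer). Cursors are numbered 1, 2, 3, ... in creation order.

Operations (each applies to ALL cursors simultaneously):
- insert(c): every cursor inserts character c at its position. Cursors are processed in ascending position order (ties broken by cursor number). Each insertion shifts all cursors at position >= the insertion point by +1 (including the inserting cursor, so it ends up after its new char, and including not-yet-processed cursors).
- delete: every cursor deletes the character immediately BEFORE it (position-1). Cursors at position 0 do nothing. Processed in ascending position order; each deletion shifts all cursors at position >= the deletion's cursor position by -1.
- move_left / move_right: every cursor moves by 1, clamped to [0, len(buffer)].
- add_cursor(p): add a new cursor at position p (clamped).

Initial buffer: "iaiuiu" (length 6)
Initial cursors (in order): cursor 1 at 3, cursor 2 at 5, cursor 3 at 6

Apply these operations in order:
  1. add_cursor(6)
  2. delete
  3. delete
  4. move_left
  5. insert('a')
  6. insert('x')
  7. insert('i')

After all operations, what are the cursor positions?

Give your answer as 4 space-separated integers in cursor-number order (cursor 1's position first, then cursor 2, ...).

After op 1 (add_cursor(6)): buffer="iaiuiu" (len 6), cursors c1@3 c2@5 c3@6 c4@6, authorship ......
After op 2 (delete): buffer="ia" (len 2), cursors c1@2 c2@2 c3@2 c4@2, authorship ..
After op 3 (delete): buffer="" (len 0), cursors c1@0 c2@0 c3@0 c4@0, authorship 
After op 4 (move_left): buffer="" (len 0), cursors c1@0 c2@0 c3@0 c4@0, authorship 
After op 5 (insert('a')): buffer="aaaa" (len 4), cursors c1@4 c2@4 c3@4 c4@4, authorship 1234
After op 6 (insert('x')): buffer="aaaaxxxx" (len 8), cursors c1@8 c2@8 c3@8 c4@8, authorship 12341234
After op 7 (insert('i')): buffer="aaaaxxxxiiii" (len 12), cursors c1@12 c2@12 c3@12 c4@12, authorship 123412341234

Answer: 12 12 12 12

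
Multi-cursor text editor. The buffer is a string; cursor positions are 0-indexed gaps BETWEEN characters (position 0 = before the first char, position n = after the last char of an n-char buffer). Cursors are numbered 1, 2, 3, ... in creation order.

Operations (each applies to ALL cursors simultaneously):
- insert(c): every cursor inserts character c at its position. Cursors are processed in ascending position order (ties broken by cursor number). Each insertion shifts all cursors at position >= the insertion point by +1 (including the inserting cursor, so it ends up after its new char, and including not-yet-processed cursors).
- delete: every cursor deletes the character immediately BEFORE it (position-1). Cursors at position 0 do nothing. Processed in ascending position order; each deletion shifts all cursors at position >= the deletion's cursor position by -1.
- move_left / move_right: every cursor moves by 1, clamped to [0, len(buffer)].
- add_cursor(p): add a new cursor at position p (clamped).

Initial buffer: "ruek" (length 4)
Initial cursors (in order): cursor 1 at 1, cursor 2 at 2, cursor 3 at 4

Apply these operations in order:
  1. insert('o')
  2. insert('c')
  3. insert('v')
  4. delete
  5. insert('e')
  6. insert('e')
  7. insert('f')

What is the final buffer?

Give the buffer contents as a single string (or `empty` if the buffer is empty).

Answer: roceefuoceefekoceef

Derivation:
After op 1 (insert('o')): buffer="rouoeko" (len 7), cursors c1@2 c2@4 c3@7, authorship .1.2..3
After op 2 (insert('c')): buffer="rocuocekoc" (len 10), cursors c1@3 c2@6 c3@10, authorship .11.22..33
After op 3 (insert('v')): buffer="rocvuocvekocv" (len 13), cursors c1@4 c2@8 c3@13, authorship .111.222..333
After op 4 (delete): buffer="rocuocekoc" (len 10), cursors c1@3 c2@6 c3@10, authorship .11.22..33
After op 5 (insert('e')): buffer="roceuoceekoce" (len 13), cursors c1@4 c2@8 c3@13, authorship .111.222..333
After op 6 (insert('e')): buffer="roceeuoceeekocee" (len 16), cursors c1@5 c2@10 c3@16, authorship .1111.2222..3333
After op 7 (insert('f')): buffer="roceefuoceefekoceef" (len 19), cursors c1@6 c2@12 c3@19, authorship .11111.22222..33333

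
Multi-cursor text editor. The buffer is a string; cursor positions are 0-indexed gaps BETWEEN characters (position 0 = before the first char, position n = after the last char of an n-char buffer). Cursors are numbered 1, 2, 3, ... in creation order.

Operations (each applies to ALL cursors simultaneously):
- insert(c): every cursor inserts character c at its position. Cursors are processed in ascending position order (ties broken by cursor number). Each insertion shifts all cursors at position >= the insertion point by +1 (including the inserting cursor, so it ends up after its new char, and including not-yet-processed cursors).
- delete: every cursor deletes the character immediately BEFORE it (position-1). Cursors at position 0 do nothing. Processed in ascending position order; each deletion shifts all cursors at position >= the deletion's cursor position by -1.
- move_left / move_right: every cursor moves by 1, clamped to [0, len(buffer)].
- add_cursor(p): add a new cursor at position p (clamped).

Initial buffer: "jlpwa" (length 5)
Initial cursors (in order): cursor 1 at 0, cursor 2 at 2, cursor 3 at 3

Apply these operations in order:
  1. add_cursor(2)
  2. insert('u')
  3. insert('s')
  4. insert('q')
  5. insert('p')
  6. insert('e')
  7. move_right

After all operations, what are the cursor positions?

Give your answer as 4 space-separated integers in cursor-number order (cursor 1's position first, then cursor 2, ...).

After op 1 (add_cursor(2)): buffer="jlpwa" (len 5), cursors c1@0 c2@2 c4@2 c3@3, authorship .....
After op 2 (insert('u')): buffer="ujluupuwa" (len 9), cursors c1@1 c2@5 c4@5 c3@7, authorship 1..24.3..
After op 3 (insert('s')): buffer="usjluusspuswa" (len 13), cursors c1@2 c2@8 c4@8 c3@11, authorship 11..2424.33..
After op 4 (insert('q')): buffer="usqjluussqqpusqwa" (len 17), cursors c1@3 c2@11 c4@11 c3@15, authorship 111..242424.333..
After op 5 (insert('p')): buffer="usqpjluussqqpppusqpwa" (len 21), cursors c1@4 c2@14 c4@14 c3@19, authorship 1111..24242424.3333..
After op 6 (insert('e')): buffer="usqpejluussqqppeepusqpewa" (len 25), cursors c1@5 c2@17 c4@17 c3@23, authorship 11111..2424242424.33333..
After op 7 (move_right): buffer="usqpejluussqqppeepusqpewa" (len 25), cursors c1@6 c2@18 c4@18 c3@24, authorship 11111..2424242424.33333..

Answer: 6 18 24 18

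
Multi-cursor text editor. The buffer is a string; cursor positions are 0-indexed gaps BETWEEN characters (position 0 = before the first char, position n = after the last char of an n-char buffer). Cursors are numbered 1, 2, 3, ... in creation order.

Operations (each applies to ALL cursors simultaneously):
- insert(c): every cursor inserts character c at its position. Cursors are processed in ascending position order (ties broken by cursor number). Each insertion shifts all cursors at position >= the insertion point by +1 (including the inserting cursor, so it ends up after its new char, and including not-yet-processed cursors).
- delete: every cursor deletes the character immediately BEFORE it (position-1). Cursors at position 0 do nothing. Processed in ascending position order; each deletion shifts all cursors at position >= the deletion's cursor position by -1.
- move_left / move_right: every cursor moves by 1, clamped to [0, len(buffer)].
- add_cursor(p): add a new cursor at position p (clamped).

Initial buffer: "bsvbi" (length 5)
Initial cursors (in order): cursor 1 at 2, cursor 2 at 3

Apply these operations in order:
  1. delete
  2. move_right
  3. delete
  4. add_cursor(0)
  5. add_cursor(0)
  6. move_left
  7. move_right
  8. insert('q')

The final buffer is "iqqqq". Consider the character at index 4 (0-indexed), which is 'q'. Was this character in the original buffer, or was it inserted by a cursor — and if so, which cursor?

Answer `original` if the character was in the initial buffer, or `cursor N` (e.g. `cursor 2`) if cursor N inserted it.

Answer: cursor 4

Derivation:
After op 1 (delete): buffer="bbi" (len 3), cursors c1@1 c2@1, authorship ...
After op 2 (move_right): buffer="bbi" (len 3), cursors c1@2 c2@2, authorship ...
After op 3 (delete): buffer="i" (len 1), cursors c1@0 c2@0, authorship .
After op 4 (add_cursor(0)): buffer="i" (len 1), cursors c1@0 c2@0 c3@0, authorship .
After op 5 (add_cursor(0)): buffer="i" (len 1), cursors c1@0 c2@0 c3@0 c4@0, authorship .
After op 6 (move_left): buffer="i" (len 1), cursors c1@0 c2@0 c3@0 c4@0, authorship .
After op 7 (move_right): buffer="i" (len 1), cursors c1@1 c2@1 c3@1 c4@1, authorship .
After op 8 (insert('q')): buffer="iqqqq" (len 5), cursors c1@5 c2@5 c3@5 c4@5, authorship .1234
Authorship (.=original, N=cursor N): . 1 2 3 4
Index 4: author = 4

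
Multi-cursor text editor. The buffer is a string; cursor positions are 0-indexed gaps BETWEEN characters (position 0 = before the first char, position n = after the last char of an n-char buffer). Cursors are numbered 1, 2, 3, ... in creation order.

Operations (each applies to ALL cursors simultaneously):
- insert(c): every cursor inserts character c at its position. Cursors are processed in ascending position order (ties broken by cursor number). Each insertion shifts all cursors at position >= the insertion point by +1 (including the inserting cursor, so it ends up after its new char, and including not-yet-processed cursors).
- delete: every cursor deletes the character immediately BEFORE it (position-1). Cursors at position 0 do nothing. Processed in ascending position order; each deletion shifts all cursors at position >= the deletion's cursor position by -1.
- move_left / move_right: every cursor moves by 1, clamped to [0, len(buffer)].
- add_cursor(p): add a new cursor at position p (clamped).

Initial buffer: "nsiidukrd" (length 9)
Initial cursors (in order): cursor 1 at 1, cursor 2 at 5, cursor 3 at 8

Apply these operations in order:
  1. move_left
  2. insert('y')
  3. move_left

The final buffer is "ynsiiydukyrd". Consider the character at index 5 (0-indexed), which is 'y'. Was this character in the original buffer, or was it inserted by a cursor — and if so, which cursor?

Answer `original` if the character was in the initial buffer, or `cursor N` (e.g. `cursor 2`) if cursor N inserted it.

Answer: cursor 2

Derivation:
After op 1 (move_left): buffer="nsiidukrd" (len 9), cursors c1@0 c2@4 c3@7, authorship .........
After op 2 (insert('y')): buffer="ynsiiydukyrd" (len 12), cursors c1@1 c2@6 c3@10, authorship 1....2...3..
After op 3 (move_left): buffer="ynsiiydukyrd" (len 12), cursors c1@0 c2@5 c3@9, authorship 1....2...3..
Authorship (.=original, N=cursor N): 1 . . . . 2 . . . 3 . .
Index 5: author = 2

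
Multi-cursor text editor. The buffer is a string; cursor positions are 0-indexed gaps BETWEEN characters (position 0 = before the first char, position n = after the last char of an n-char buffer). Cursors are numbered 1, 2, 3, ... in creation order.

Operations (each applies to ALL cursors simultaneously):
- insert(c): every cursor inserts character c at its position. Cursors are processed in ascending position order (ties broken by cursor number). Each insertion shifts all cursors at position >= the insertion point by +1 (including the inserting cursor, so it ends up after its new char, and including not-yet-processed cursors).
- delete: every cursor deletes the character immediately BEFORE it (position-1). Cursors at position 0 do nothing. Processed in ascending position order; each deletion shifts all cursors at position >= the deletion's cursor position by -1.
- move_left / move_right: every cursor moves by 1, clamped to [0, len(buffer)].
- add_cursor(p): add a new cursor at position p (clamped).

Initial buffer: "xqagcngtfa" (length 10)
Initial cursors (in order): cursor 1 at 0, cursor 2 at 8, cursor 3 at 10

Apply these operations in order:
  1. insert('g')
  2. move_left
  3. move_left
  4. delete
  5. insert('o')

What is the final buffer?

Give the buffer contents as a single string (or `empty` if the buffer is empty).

Answer: ogxqagcnotgoag

Derivation:
After op 1 (insert('g')): buffer="gxqagcngtgfag" (len 13), cursors c1@1 c2@10 c3@13, authorship 1........2..3
After op 2 (move_left): buffer="gxqagcngtgfag" (len 13), cursors c1@0 c2@9 c3@12, authorship 1........2..3
After op 3 (move_left): buffer="gxqagcngtgfag" (len 13), cursors c1@0 c2@8 c3@11, authorship 1........2..3
After op 4 (delete): buffer="gxqagcntgag" (len 11), cursors c1@0 c2@7 c3@9, authorship 1.......2.3
After op 5 (insert('o')): buffer="ogxqagcnotgoag" (len 14), cursors c1@1 c2@9 c3@12, authorship 11......2.23.3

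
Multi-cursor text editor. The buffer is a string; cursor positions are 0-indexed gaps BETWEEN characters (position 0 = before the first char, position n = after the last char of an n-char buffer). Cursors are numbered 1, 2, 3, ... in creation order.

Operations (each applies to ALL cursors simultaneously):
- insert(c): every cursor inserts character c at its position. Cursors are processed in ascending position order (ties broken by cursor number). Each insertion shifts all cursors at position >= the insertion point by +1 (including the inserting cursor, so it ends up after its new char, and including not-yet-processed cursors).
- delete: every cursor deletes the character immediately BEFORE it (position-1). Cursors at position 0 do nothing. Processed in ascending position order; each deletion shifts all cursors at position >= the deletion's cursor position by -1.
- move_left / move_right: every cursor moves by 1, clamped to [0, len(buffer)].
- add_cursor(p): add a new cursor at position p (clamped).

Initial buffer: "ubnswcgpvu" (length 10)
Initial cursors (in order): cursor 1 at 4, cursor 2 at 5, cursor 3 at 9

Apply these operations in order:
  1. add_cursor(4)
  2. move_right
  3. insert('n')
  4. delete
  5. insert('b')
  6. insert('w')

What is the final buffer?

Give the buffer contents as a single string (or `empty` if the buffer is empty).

After op 1 (add_cursor(4)): buffer="ubnswcgpvu" (len 10), cursors c1@4 c4@4 c2@5 c3@9, authorship ..........
After op 2 (move_right): buffer="ubnswcgpvu" (len 10), cursors c1@5 c4@5 c2@6 c3@10, authorship ..........
After op 3 (insert('n')): buffer="ubnswnncngpvun" (len 14), cursors c1@7 c4@7 c2@9 c3@14, authorship .....14.2....3
After op 4 (delete): buffer="ubnswcgpvu" (len 10), cursors c1@5 c4@5 c2@6 c3@10, authorship ..........
After op 5 (insert('b')): buffer="ubnswbbcbgpvub" (len 14), cursors c1@7 c4@7 c2@9 c3@14, authorship .....14.2....3
After op 6 (insert('w')): buffer="ubnswbbwwcbwgpvubw" (len 18), cursors c1@9 c4@9 c2@12 c3@18, authorship .....1414.22....33

Answer: ubnswbbwwcbwgpvubw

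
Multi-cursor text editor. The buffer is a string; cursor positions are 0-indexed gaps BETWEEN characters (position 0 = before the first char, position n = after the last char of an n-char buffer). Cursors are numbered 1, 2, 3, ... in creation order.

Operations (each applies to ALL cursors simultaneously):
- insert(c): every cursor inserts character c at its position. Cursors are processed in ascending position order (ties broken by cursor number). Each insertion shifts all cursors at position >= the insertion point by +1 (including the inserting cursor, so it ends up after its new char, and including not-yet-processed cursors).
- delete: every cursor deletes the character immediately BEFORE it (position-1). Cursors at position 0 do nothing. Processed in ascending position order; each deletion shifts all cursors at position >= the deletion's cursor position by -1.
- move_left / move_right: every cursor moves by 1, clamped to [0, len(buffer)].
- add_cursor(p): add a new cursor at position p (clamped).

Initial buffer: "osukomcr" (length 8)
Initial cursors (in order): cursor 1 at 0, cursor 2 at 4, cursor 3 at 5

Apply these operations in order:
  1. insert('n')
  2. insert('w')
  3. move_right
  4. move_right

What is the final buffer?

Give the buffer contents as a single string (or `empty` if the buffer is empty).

Answer: nwosuknwonwmcr

Derivation:
After op 1 (insert('n')): buffer="nosuknonmcr" (len 11), cursors c1@1 c2@6 c3@8, authorship 1....2.3...
After op 2 (insert('w')): buffer="nwosuknwonwmcr" (len 14), cursors c1@2 c2@8 c3@11, authorship 11....22.33...
After op 3 (move_right): buffer="nwosuknwonwmcr" (len 14), cursors c1@3 c2@9 c3@12, authorship 11....22.33...
After op 4 (move_right): buffer="nwosuknwonwmcr" (len 14), cursors c1@4 c2@10 c3@13, authorship 11....22.33...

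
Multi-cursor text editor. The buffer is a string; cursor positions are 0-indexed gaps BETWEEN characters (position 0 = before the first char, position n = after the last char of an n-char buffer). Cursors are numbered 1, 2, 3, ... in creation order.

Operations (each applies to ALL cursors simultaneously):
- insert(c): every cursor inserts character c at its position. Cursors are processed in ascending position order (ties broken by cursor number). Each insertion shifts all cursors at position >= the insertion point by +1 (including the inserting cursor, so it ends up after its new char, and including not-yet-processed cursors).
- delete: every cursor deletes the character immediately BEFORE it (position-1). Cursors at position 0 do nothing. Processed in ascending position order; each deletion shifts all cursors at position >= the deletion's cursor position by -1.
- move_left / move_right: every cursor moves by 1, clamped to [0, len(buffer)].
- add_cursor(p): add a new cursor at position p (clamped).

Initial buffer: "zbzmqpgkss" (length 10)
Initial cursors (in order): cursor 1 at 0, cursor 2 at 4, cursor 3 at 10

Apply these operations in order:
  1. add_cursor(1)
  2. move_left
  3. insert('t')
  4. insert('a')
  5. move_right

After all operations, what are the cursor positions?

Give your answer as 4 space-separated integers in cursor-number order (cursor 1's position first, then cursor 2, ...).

Answer: 5 10 18 5

Derivation:
After op 1 (add_cursor(1)): buffer="zbzmqpgkss" (len 10), cursors c1@0 c4@1 c2@4 c3@10, authorship ..........
After op 2 (move_left): buffer="zbzmqpgkss" (len 10), cursors c1@0 c4@0 c2@3 c3@9, authorship ..........
After op 3 (insert('t')): buffer="ttzbztmqpgksts" (len 14), cursors c1@2 c4@2 c2@6 c3@13, authorship 14...2......3.
After op 4 (insert('a')): buffer="ttaazbztamqpgkstas" (len 18), cursors c1@4 c4@4 c2@9 c3@17, authorship 1414...22......33.
After op 5 (move_right): buffer="ttaazbztamqpgkstas" (len 18), cursors c1@5 c4@5 c2@10 c3@18, authorship 1414...22......33.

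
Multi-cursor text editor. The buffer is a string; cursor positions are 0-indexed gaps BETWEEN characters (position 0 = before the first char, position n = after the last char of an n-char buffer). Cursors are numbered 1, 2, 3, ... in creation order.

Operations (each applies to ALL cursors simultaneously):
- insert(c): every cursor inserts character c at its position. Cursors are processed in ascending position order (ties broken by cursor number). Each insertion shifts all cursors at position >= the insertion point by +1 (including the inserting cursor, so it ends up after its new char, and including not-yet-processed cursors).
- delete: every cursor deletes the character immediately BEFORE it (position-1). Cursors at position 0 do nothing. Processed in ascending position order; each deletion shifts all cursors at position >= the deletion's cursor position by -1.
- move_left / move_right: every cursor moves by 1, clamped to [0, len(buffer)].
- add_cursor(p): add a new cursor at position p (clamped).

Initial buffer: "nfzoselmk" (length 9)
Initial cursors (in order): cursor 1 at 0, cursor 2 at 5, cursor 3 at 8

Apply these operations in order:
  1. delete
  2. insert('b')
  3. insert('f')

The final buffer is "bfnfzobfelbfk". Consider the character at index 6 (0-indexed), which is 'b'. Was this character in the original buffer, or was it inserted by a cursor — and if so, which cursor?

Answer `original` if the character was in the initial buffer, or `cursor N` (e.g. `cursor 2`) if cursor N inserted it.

Answer: cursor 2

Derivation:
After op 1 (delete): buffer="nfzoelk" (len 7), cursors c1@0 c2@4 c3@6, authorship .......
After op 2 (insert('b')): buffer="bnfzobelbk" (len 10), cursors c1@1 c2@6 c3@9, authorship 1....2..3.
After op 3 (insert('f')): buffer="bfnfzobfelbfk" (len 13), cursors c1@2 c2@8 c3@12, authorship 11....22..33.
Authorship (.=original, N=cursor N): 1 1 . . . . 2 2 . . 3 3 .
Index 6: author = 2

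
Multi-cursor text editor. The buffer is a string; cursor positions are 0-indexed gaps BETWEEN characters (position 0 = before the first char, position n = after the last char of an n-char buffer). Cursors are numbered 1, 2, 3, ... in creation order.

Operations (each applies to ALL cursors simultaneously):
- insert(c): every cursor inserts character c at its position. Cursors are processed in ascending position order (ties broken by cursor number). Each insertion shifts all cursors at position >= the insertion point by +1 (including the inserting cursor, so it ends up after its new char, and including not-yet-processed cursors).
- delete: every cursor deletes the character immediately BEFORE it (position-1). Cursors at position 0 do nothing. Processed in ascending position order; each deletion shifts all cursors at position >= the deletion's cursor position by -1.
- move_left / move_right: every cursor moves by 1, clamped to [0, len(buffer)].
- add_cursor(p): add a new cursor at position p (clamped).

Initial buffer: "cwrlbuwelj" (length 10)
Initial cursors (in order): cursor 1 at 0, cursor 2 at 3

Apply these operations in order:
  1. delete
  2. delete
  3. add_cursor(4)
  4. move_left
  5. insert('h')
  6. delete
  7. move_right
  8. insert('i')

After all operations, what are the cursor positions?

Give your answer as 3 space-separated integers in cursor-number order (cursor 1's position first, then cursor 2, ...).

After op 1 (delete): buffer="cwlbuwelj" (len 9), cursors c1@0 c2@2, authorship .........
After op 2 (delete): buffer="clbuwelj" (len 8), cursors c1@0 c2@1, authorship ........
After op 3 (add_cursor(4)): buffer="clbuwelj" (len 8), cursors c1@0 c2@1 c3@4, authorship ........
After op 4 (move_left): buffer="clbuwelj" (len 8), cursors c1@0 c2@0 c3@3, authorship ........
After op 5 (insert('h')): buffer="hhclbhuwelj" (len 11), cursors c1@2 c2@2 c3@6, authorship 12...3.....
After op 6 (delete): buffer="clbuwelj" (len 8), cursors c1@0 c2@0 c3@3, authorship ........
After op 7 (move_right): buffer="clbuwelj" (len 8), cursors c1@1 c2@1 c3@4, authorship ........
After op 8 (insert('i')): buffer="ciilbuiwelj" (len 11), cursors c1@3 c2@3 c3@7, authorship .12...3....

Answer: 3 3 7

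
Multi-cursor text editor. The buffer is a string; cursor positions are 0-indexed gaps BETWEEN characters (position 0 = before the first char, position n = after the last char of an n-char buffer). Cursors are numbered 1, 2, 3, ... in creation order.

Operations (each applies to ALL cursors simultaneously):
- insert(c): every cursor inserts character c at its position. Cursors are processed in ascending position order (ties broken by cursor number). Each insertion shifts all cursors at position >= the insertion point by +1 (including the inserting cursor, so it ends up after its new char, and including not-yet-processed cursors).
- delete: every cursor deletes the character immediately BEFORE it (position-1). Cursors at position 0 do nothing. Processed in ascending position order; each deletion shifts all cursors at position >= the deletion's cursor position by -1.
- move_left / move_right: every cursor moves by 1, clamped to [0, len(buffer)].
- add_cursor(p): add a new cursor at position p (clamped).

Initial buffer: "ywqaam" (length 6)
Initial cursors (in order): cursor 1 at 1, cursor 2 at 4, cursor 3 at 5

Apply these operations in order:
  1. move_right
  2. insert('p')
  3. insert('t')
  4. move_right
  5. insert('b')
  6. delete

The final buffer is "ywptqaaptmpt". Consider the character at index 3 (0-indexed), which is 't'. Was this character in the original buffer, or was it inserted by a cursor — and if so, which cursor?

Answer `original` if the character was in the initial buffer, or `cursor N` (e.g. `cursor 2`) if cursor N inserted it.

Answer: cursor 1

Derivation:
After op 1 (move_right): buffer="ywqaam" (len 6), cursors c1@2 c2@5 c3@6, authorship ......
After op 2 (insert('p')): buffer="ywpqaapmp" (len 9), cursors c1@3 c2@7 c3@9, authorship ..1...2.3
After op 3 (insert('t')): buffer="ywptqaaptmpt" (len 12), cursors c1@4 c2@9 c3@12, authorship ..11...22.33
After op 4 (move_right): buffer="ywptqaaptmpt" (len 12), cursors c1@5 c2@10 c3@12, authorship ..11...22.33
After op 5 (insert('b')): buffer="ywptqbaaptmbptb" (len 15), cursors c1@6 c2@12 c3@15, authorship ..11.1..22.2333
After op 6 (delete): buffer="ywptqaaptmpt" (len 12), cursors c1@5 c2@10 c3@12, authorship ..11...22.33
Authorship (.=original, N=cursor N): . . 1 1 . . . 2 2 . 3 3
Index 3: author = 1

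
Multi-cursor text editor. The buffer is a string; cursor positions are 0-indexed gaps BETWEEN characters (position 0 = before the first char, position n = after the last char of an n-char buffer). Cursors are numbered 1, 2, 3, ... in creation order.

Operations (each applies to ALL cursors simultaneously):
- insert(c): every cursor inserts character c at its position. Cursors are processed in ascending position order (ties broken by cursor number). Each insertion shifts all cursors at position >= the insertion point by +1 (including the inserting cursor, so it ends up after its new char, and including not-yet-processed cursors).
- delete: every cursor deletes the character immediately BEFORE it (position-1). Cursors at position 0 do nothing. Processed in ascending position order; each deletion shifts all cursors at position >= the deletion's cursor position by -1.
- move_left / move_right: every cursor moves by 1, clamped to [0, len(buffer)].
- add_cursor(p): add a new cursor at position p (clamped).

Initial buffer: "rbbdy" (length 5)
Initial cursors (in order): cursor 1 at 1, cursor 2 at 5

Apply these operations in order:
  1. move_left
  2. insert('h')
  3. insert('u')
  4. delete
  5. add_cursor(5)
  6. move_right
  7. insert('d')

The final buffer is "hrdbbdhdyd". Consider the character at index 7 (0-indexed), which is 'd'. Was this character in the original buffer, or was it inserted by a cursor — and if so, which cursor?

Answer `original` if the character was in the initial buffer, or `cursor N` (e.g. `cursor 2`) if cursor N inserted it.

Answer: cursor 3

Derivation:
After op 1 (move_left): buffer="rbbdy" (len 5), cursors c1@0 c2@4, authorship .....
After op 2 (insert('h')): buffer="hrbbdhy" (len 7), cursors c1@1 c2@6, authorship 1....2.
After op 3 (insert('u')): buffer="hurbbdhuy" (len 9), cursors c1@2 c2@8, authorship 11....22.
After op 4 (delete): buffer="hrbbdhy" (len 7), cursors c1@1 c2@6, authorship 1....2.
After op 5 (add_cursor(5)): buffer="hrbbdhy" (len 7), cursors c1@1 c3@5 c2@6, authorship 1....2.
After op 6 (move_right): buffer="hrbbdhy" (len 7), cursors c1@2 c3@6 c2@7, authorship 1....2.
After op 7 (insert('d')): buffer="hrdbbdhdyd" (len 10), cursors c1@3 c3@8 c2@10, authorship 1.1...23.2
Authorship (.=original, N=cursor N): 1 . 1 . . . 2 3 . 2
Index 7: author = 3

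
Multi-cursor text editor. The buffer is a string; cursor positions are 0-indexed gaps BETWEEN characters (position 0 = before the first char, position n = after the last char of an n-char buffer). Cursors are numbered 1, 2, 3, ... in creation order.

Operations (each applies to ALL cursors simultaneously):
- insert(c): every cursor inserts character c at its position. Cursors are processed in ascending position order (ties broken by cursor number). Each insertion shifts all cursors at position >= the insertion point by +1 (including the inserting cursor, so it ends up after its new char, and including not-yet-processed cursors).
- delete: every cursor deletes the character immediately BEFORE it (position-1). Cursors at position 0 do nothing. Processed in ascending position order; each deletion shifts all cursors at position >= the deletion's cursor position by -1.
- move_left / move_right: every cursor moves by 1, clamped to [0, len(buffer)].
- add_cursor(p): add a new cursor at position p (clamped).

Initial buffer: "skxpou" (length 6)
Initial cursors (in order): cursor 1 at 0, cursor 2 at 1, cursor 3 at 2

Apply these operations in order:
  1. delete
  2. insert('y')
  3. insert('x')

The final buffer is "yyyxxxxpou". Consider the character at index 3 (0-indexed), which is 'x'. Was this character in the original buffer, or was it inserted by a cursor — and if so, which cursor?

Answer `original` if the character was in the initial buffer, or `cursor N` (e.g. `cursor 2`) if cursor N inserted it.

Answer: cursor 1

Derivation:
After op 1 (delete): buffer="xpou" (len 4), cursors c1@0 c2@0 c3@0, authorship ....
After op 2 (insert('y')): buffer="yyyxpou" (len 7), cursors c1@3 c2@3 c3@3, authorship 123....
After op 3 (insert('x')): buffer="yyyxxxxpou" (len 10), cursors c1@6 c2@6 c3@6, authorship 123123....
Authorship (.=original, N=cursor N): 1 2 3 1 2 3 . . . .
Index 3: author = 1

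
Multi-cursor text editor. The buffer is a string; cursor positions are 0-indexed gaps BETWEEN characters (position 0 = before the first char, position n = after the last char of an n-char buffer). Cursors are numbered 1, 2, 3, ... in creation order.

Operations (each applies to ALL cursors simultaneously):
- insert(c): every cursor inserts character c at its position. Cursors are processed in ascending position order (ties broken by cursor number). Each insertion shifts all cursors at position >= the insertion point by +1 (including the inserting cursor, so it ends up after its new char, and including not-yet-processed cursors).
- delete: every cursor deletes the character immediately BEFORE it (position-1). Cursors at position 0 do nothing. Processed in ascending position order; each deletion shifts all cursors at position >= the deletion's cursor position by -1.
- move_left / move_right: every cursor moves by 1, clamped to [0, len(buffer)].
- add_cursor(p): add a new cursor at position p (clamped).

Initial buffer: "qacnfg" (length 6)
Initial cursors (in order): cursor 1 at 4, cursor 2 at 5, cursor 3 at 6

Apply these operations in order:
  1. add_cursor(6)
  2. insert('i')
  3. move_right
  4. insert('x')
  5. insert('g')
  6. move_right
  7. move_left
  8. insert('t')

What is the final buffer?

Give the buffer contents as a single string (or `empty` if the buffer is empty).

After op 1 (add_cursor(6)): buffer="qacnfg" (len 6), cursors c1@4 c2@5 c3@6 c4@6, authorship ......
After op 2 (insert('i')): buffer="qacnifigii" (len 10), cursors c1@5 c2@7 c3@10 c4@10, authorship ....1.2.34
After op 3 (move_right): buffer="qacnifigii" (len 10), cursors c1@6 c2@8 c3@10 c4@10, authorship ....1.2.34
After op 4 (insert('x')): buffer="qacnifxigxiixx" (len 14), cursors c1@7 c2@10 c3@14 c4@14, authorship ....1.12.23434
After op 5 (insert('g')): buffer="qacnifxgigxgiixxgg" (len 18), cursors c1@8 c2@12 c3@18 c4@18, authorship ....1.112.22343434
After op 6 (move_right): buffer="qacnifxgigxgiixxgg" (len 18), cursors c1@9 c2@13 c3@18 c4@18, authorship ....1.112.22343434
After op 7 (move_left): buffer="qacnifxgigxgiixxgg" (len 18), cursors c1@8 c2@12 c3@17 c4@17, authorship ....1.112.22343434
After op 8 (insert('t')): buffer="qacnifxgtigxgtiixxgttg" (len 22), cursors c1@9 c2@14 c3@21 c4@21, authorship ....1.1112.22234343344

Answer: qacnifxgtigxgtiixxgttg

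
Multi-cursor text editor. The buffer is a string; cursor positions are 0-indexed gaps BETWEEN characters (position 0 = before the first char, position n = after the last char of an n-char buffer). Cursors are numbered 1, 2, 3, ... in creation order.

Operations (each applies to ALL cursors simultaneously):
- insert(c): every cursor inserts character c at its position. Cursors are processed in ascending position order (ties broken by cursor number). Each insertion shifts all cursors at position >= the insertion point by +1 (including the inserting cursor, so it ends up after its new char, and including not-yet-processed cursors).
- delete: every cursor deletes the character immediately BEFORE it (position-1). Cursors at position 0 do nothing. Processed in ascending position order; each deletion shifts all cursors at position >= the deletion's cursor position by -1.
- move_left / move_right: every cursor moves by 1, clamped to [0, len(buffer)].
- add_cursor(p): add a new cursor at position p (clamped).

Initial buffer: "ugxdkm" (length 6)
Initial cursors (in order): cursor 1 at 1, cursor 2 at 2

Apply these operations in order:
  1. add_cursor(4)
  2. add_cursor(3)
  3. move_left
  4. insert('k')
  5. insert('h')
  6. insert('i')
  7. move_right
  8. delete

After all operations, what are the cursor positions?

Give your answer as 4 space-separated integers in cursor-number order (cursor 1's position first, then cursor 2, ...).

Answer: 3 6 12 9

Derivation:
After op 1 (add_cursor(4)): buffer="ugxdkm" (len 6), cursors c1@1 c2@2 c3@4, authorship ......
After op 2 (add_cursor(3)): buffer="ugxdkm" (len 6), cursors c1@1 c2@2 c4@3 c3@4, authorship ......
After op 3 (move_left): buffer="ugxdkm" (len 6), cursors c1@0 c2@1 c4@2 c3@3, authorship ......
After op 4 (insert('k')): buffer="kukgkxkdkm" (len 10), cursors c1@1 c2@3 c4@5 c3@7, authorship 1.2.4.3...
After op 5 (insert('h')): buffer="khukhgkhxkhdkm" (len 14), cursors c1@2 c2@5 c4@8 c3@11, authorship 11.22.44.33...
After op 6 (insert('i')): buffer="khiukhigkhixkhidkm" (len 18), cursors c1@3 c2@7 c4@11 c3@15, authorship 111.222.444.333...
After op 7 (move_right): buffer="khiukhigkhixkhidkm" (len 18), cursors c1@4 c2@8 c4@12 c3@16, authorship 111.222.444.333...
After op 8 (delete): buffer="khikhikhikhikm" (len 14), cursors c1@3 c2@6 c4@9 c3@12, authorship 111222444333..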